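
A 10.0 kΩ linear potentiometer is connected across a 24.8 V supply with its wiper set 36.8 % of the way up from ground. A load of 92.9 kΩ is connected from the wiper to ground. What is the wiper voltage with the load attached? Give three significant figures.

V ≈ 8.90 V

The wiper splits the pot into (1−α)R = 6.320 kΩ above and αR = 3.680 kΩ below.
Lower section ‖ load = 3.540 kΩ.
V_wiper = 24.8 × 3.540/(6.320 + 3.540) = 8.90 V.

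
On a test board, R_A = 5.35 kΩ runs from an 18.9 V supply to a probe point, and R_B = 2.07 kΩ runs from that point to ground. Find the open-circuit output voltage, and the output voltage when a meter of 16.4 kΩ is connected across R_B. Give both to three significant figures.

Unloaded: 5.27 V; loaded: 4.83 V

Open-circuit: V = 18.9 × 2.07/(5.35 + 2.07) = 5.27 V.
With the load, R_B becomes R_B‖R_L = 1.838 kΩ, so V = 18.9 × 1.838/7.188 = 4.83 V.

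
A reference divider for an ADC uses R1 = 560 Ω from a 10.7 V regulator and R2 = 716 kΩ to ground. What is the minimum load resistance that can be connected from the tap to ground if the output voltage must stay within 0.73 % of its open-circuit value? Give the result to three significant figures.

Output resistance R_th = R1‖R2 = (560 × 716000)/716600 = 559.6 Ω.
The fractional drop is R_th/(R_th + R_L); requiring this ≤ 0.00730 gives R_L ≥ R_th(1/0.00730 − 1) = 559.6 × 136.0 = 76.1 kΩ.

R_L(min) ≈ 76.1 kΩ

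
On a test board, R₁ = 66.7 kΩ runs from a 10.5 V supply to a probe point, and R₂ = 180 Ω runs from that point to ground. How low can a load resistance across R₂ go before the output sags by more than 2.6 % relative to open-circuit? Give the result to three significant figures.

R_L(min) ≈ 6.72 kΩ

Output resistance R_th = R₁‖R₂ = (66700 × 180)/66880 = 179.5 Ω.
The fractional drop is R_th/(R_th + R_L); requiring this ≤ 0.0260 gives R_L ≥ R_th(1/0.0260 − 1) = 179.5 × 37.46 = 6.72 kΩ.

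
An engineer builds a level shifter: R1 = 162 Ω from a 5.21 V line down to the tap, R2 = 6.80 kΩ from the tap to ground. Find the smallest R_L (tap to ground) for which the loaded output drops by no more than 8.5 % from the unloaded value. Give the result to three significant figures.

Output resistance R_th = R1‖R2 = (162 × 6800)/6962 = 158.2 Ω.
The fractional drop is R_th/(R_th + R_L); requiring this ≤ 0.0850 gives R_L ≥ R_th(1/0.0850 − 1) = 158.2 × 10.76 = 1.70 kΩ.

R_L(min) ≈ 1.70 kΩ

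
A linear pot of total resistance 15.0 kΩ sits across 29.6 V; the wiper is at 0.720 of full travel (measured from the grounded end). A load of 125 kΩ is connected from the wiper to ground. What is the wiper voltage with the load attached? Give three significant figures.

The wiper splits the pot into (1−α)R = 4.200 kΩ above and αR = 10.80 kΩ below.
Lower section ‖ load = 9.941 kΩ.
V_wiper = 29.6 × 9.941/(4.200 + 9.941) = 20.8 V.

V ≈ 20.8 V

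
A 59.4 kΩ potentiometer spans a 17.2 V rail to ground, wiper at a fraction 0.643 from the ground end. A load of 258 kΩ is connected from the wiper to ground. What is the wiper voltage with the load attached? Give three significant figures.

V ≈ 10.5 V

The wiper splits the pot into (1−α)R = 21.21 kΩ above and αR = 38.19 kΩ below.
Lower section ‖ load = 33.27 kΩ.
V_wiper = 17.2 × 33.27/(21.21 + 33.27) = 10.5 V.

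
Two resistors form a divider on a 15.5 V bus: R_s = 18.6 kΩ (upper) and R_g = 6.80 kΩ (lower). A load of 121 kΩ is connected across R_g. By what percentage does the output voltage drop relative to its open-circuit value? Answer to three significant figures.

The divider's output (Thévenin) resistance is R_s‖R_g = 4.980 kΩ.
Fractional drop under load = R_th/(R_th + R_L) = 4.980 / (4.980 + 121) = 0.03953.
So the output falls by 3.95 %.

3.95 %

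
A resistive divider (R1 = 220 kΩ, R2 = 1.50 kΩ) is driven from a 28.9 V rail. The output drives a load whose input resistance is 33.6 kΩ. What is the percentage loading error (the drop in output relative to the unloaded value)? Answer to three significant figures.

The divider's output (Thévenin) resistance is R1‖R2 = 1.490 kΩ.
Fractional drop under load = R_th/(R_th + R_L) = 1.490 / (1.490 + 33.6) = 0.04246.
So the output falls by 4.25 %.

4.25 %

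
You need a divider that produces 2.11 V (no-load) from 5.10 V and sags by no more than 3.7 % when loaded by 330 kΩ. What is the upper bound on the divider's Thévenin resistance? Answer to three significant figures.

Loading drop = R_th/(R_th + R_L) ≤ 0.0370, so R_th ≤ R_L · ε/(1−ε) = 330 kΩ × 0.0370/0.9630 = 12.7 kΩ.
(Any R1, R2 with R2/(R1+R2) = 0.414 and R1‖R2 ≤ 12.7 kΩ will meet the spec.)

R_th ≤ 12.7 kΩ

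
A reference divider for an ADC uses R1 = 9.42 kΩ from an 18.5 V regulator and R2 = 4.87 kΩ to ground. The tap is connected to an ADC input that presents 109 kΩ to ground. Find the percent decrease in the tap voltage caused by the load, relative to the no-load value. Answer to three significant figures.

2.86 %

The divider's output (Thévenin) resistance is R1‖R2 = 3.210 kΩ.
Fractional drop under load = R_th/(R_th + R_L) = 3.210 / (3.210 + 109) = 0.02861.
So the output falls by 2.86 %.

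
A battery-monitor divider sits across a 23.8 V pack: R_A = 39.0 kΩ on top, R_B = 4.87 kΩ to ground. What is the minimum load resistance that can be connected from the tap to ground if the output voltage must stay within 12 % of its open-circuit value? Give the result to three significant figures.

R_L(min) ≈ 31.7 kΩ

Output resistance R_th = R_A‖R_B = (39.0 × 4.87)/43.87 = 4.329 kΩ.
The fractional drop is R_th/(R_th + R_L); requiring this ≤ 0.120 gives R_L ≥ R_th(1/0.120 − 1) = 4.329 × 7.333 = 31.7 kΩ.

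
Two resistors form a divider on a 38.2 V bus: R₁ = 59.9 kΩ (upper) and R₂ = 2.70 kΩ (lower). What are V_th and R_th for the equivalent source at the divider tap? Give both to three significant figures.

V_th = 1.65 V, R_th = 2.58 kΩ

V_th is the open-circuit tap voltage: 38.2 × 2.70/(59.9 + 2.70) = 1.65 V.
With the supply zeroed, R₁ and R₂ appear in parallel from the tap: R_th = R₁‖R₂ = (59.9 × 2.70)/62.60 = 2.58 kΩ.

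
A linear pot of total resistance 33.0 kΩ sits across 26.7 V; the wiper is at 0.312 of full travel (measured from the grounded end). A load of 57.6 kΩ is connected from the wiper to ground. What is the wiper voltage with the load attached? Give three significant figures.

V ≈ 7.42 V

The wiper splits the pot into (1−α)R = 22.70 kΩ above and αR = 10.30 kΩ below.
Lower section ‖ load = 8.735 kΩ.
V_wiper = 26.7 × 8.735/(22.70 + 8.735) = 7.42 V.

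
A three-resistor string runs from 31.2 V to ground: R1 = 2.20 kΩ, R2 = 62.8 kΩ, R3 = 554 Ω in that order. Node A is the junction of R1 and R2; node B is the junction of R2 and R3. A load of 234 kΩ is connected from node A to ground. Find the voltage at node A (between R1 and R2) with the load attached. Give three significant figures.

V ≈ 29.9 V

Below node A the series string R2+R3 = 63350 Ω sits in parallel with the 234000 Ω load: 49860 Ω.
V_A = 31.2 × 49860/(2200 + 49860) = 29.9 V.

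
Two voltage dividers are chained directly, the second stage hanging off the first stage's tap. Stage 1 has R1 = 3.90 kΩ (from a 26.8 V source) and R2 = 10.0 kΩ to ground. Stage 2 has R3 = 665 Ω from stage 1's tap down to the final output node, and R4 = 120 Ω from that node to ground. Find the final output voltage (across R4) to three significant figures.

Stage 2 presents R3+R4 = 785.0 Ω as a load on stage 1's tap.
Stage 1's lower leg becomes R2‖(R3+R4) = 727.9 Ω, so V_mid = 26.8 × 727.9/4628 = 4.215 V.
Stage 2 is itself unloaded: V_out = V_mid × R4/(R3+R4) = 4.215 × 120/785.0 = 0.644 V.

V_out ≈ 0.644 V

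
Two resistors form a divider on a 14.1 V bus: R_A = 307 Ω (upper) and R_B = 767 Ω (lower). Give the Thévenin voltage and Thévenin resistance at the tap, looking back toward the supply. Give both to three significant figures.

V_th = 10.1 V, R_th = 219 Ω

V_th is the open-circuit tap voltage: 14.1 × 767/(307 + 767) = 10.1 V.
With the supply zeroed, R_A and R_B appear in parallel from the tap: R_th = R_A‖R_B = (307 × 767)/1074 = 219 Ω.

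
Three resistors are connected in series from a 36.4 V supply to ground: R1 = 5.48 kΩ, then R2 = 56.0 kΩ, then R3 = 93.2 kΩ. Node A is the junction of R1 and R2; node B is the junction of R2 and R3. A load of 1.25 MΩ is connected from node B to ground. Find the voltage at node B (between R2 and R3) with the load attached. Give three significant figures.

V ≈ 21.3 V

At node B, R3 is in parallel with the load: R3‖R_L = 86.73 kΩ.
Below node A the resistance is R2 + (R3‖R_L) = 142.7 kΩ, so V_A = 36.4 × 142.7/148.2 = 35.05 V.
Then V_B = V_A × (R3‖R_L)/(R2 + R3‖R_L) = 35.05 × 86.73/142.7 = 21.3 V.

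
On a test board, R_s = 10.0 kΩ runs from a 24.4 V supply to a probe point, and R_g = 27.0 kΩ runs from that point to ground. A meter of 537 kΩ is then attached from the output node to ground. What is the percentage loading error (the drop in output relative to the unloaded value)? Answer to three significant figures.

1.34 %

The divider's output (Thévenin) resistance is R_s‖R_g = 7.297 kΩ.
Fractional drop under load = R_th/(R_th + R_L) = 7.297 / (7.297 + 537) = 0.01341.
So the output falls by 1.34 %.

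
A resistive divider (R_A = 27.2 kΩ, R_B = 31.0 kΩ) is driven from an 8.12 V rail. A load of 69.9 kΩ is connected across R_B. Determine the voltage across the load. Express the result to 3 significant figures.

The load sits in parallel with R_B: R_B‖R_L = (31.0 × 69.9) / (31.0 + 69.9) = 21.48 kΩ.
V_out = 8.12 × 21.48 / (27.2 + 21.48) = 8.12 × 21.48/48.68 = 3.58 V.

V_out ≈ 3.58 V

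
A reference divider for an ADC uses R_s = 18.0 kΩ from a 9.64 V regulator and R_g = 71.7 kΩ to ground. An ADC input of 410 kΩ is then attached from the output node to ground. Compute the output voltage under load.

V_out ≈ 7.44 V

The load sits in parallel with R_g: R_g‖R_L = (71.7 × 410) / (71.7 + 410) = 61.03 kΩ.
V_out = 9.64 × 61.03 / (18.0 + 61.03) = 9.64 × 61.03/79.03 = 7.44 V.
(Unloaded it would have been 7.71 V.)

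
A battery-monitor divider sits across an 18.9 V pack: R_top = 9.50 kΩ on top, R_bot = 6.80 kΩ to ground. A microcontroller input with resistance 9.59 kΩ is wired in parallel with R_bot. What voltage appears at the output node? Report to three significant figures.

The load sits in parallel with R_bot: R_bot‖R_L = (6.80 × 9.59) / (6.80 + 9.59) = 3.979 kΩ.
V_out = 18.9 × 3.979 / (9.50 + 3.979) = 18.9 × 3.979/13.48 = 5.58 V.

V_out ≈ 5.58 V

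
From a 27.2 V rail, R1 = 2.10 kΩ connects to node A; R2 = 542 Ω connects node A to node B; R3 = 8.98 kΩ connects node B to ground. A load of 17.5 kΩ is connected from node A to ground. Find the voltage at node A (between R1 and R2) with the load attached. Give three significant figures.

Below node A the series string R2+R3 = 9522 Ω sits in parallel with the 17500 Ω load: 6167 Ω.
V_A = 27.2 × 6167/(2100 + 6167) = 20.3 V.

V ≈ 20.3 V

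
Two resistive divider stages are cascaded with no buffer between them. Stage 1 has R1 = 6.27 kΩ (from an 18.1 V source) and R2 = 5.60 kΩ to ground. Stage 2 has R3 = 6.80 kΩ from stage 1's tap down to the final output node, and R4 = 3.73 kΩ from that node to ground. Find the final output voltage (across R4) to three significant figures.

V_out ≈ 2.36 V

Stage 2 presents R3+R4 = 10.53 kΩ as a load on stage 1's tap.
Stage 1's lower leg becomes R2‖(R3+R4) = 3.656 kΩ, so V_mid = 18.1 × 3.656/9.926 = 6.666 V.
Stage 2 is itself unloaded: V_out = V_mid × R4/(R3+R4) = 6.666 × 3.73/10.53 = 2.36 V.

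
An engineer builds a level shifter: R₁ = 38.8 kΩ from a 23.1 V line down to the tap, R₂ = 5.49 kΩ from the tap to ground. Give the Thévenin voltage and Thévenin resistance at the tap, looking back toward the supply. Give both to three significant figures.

V_th is the open-circuit tap voltage: 23.1 × 5.49/(38.8 + 5.49) = 2.86 V.
With the supply zeroed, R₁ and R₂ appear in parallel from the tap: R_th = R₁‖R₂ = (38.8 × 5.49)/44.29 = 4.81 kΩ.

V_th = 2.86 V, R_th = 4.81 kΩ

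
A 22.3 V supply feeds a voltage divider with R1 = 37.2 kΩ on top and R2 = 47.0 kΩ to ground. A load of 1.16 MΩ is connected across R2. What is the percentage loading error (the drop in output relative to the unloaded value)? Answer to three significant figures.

1.76 %

The divider's output (Thévenin) resistance is R1‖R2 = 20.76 kΩ.
Fractional drop under load = R_th/(R_th + R_L) = 20.76 / (20.76 + 1160) = 0.01759.
So the output falls by 1.76 %.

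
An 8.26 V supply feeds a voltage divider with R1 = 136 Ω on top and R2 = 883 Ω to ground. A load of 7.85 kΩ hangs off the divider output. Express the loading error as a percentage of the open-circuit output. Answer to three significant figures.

1.48 %

The divider's output (Thévenin) resistance is R1‖R2 = 117.8 Ω.
Fractional drop under load = R_th/(R_th + R_L) = 117.8 / (117.8 + 7850) = 0.01479.
So the output falls by 1.48 %.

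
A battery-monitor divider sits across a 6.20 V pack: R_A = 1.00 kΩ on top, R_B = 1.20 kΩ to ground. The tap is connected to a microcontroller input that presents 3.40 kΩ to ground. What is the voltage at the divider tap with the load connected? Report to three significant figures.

V_out ≈ 2.91 V

The load sits in parallel with R_B: R_B‖R_L = (1.20 × 3.40) / (1.20 + 3.40) = 0.8870 kΩ.
V_out = 6.20 × 0.8870 / (1.00 + 0.8870) = 6.20 × 0.8870/1.887 = 2.91 V.
(Unloaded it would have been 3.38 V.)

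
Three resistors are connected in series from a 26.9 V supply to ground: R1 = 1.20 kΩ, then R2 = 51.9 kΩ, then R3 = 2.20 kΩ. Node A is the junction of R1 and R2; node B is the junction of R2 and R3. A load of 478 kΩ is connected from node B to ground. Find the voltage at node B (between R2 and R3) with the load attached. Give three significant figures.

At node B, R3 is in parallel with the load: R3‖R_L = 2.190 kΩ.
Below node A the resistance is R2 + (R3‖R_L) = 54.09 kΩ, so V_A = 26.9 × 54.09/55.29 = 26.32 V.
Then V_B = V_A × (R3‖R_L)/(R2 + R3‖R_L) = 26.32 × 2.190/54.09 = 1.07 V.

V ≈ 1.07 V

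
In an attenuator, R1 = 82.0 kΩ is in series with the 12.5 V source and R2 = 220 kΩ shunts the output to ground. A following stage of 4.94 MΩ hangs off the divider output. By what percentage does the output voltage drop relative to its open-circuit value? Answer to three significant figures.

The divider's output (Thévenin) resistance is R1‖R2 = 59.74 kΩ.
Fractional drop under load = R_th/(R_th + R_L) = 59.74 / (59.74 + 4940) = 0.01195.
So the output falls by 1.19 %.

1.19 %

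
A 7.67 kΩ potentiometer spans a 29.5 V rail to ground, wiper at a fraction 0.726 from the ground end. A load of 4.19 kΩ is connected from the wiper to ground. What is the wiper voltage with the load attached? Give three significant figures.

V ≈ 15.7 V

The wiper splits the pot into (1−α)R = 2.102 kΩ above and αR = 5.568 kΩ below.
Lower section ‖ load = 2.391 kΩ.
V_wiper = 29.5 × 2.391/(2.102 + 2.391) = 15.7 V.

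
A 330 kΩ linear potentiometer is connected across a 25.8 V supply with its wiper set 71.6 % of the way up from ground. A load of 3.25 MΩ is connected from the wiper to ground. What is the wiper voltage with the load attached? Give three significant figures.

The wiper splits the pot into (1−α)R = 93.72 kΩ above and αR = 236.3 kΩ below.
Lower section ‖ load = 220.3 kΩ.
V_wiper = 25.8 × 220.3/(93.72 + 220.3) = 18.1 V.

V ≈ 18.1 V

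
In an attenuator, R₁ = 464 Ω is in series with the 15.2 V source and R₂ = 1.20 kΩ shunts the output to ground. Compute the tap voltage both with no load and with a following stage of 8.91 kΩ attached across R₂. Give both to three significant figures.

Open-circuit: V = 15.2 × 1200/(464 + 1200) = 11.0 V.
With the load, R₂ becomes R₂‖R_L = 1058 Ω, so V = 15.2 × 1058/1522 = 10.6 V.

Unloaded: 11.0 V; loaded: 10.6 V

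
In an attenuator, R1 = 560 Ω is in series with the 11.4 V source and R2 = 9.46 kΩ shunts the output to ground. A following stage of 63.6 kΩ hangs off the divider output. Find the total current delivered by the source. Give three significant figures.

R2‖R_L = 8235 Ω, so the source sees R1 + R2‖R_L = 8795 Ω.
I = 11.4 V / 8795 Ω = 1.30 mA.

I ≈ 1.30 mA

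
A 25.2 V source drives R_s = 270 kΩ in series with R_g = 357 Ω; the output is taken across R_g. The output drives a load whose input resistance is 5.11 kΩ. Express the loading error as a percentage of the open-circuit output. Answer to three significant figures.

6.52 %

The divider's output (Thévenin) resistance is R_s‖R_g = 356.5 Ω.
Fractional drop under load = R_th/(R_th + R_L) = 356.5 / (356.5 + 5110) = 0.06522.
So the output falls by 6.52 %.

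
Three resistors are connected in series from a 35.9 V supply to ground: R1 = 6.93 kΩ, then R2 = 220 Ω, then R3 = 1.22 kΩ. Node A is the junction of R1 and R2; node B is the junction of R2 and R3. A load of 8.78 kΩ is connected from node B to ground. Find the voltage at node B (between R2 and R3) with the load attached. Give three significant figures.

V ≈ 4.68 V

At node B, R3 is in parallel with the load: R3‖R_L = 1071 Ω.
Below node A the resistance is R2 + (R3‖R_L) = 1291 Ω, so V_A = 35.9 × 1291/8221 = 5.638 V.
Then V_B = V_A × (R3‖R_L)/(R2 + R3‖R_L) = 5.638 × 1071/1291 = 4.68 V.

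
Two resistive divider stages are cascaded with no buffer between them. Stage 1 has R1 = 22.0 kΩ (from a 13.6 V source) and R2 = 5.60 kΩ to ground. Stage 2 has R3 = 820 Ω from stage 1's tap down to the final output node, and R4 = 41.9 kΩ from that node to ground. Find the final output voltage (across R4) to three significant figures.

Stage 2 presents R3+R4 = 42720 Ω as a load on stage 1's tap.
Stage 1's lower leg becomes R2‖(R3+R4) = 4951 Ω, so V_mid = 13.6 × 4951/26950 = 2.498 V.
Stage 2 is itself unloaded: V_out = V_mid × R4/(R3+R4) = 2.498 × 41900/42720 = 2.45 V.

V_out ≈ 2.45 V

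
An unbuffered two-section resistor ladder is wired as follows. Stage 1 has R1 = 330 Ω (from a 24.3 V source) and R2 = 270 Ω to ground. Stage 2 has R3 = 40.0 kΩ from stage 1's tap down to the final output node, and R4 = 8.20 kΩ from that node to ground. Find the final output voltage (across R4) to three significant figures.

Stage 2 presents R3+R4 = 48200 Ω as a load on stage 1's tap.
Stage 1's lower leg becomes R2‖(R3+R4) = 268.5 Ω, so V_mid = 24.3 × 268.5/598.5 = 10.90 V.
Stage 2 is itself unloaded: V_out = V_mid × R4/(R3+R4) = 10.90 × 8200/48200 = 1.85 V.

V_out ≈ 1.85 V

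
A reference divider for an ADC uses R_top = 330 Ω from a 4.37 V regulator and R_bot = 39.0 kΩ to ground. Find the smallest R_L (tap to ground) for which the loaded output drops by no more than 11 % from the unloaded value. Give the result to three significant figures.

R_L(min) ≈ 2.65 kΩ

Output resistance R_th = R_top‖R_bot = (330 × 39000)/39330 = 327.2 Ω.
The fractional drop is R_th/(R_th + R_L); requiring this ≤ 0.110 gives R_L ≥ R_th(1/0.110 − 1) = 327.2 × 8.091 = 2.65 kΩ.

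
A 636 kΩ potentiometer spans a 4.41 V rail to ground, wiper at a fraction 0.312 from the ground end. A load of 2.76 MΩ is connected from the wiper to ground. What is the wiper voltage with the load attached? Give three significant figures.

The wiper splits the pot into (1−α)R = 437.6 kΩ above and αR = 198.4 kΩ below.
Lower section ‖ load = 185.1 kΩ.
V_wiper = 4.41 × 185.1/(437.6 + 185.1) = 1.31 V.

V ≈ 1.31 V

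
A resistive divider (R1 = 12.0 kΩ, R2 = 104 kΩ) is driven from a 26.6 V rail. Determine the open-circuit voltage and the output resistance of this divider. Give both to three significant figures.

V_th is the open-circuit tap voltage: 26.6 × 104/(12.0 + 104) = 23.8 V.
With the supply zeroed, R1 and R2 appear in parallel from the tap: R_th = R1‖R2 = (12.0 × 104)/116.0 = 10.8 kΩ.

V_th = 23.8 V, R_th = 10.8 kΩ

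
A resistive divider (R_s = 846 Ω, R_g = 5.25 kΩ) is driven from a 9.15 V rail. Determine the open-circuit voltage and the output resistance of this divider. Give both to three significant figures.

V_th = 7.88 V, R_th = 729 Ω

V_th is the open-circuit tap voltage: 9.15 × 5250/(846 + 5250) = 7.88 V.
With the supply zeroed, R_s and R_g appear in parallel from the tap: R_th = R_s‖R_g = (846 × 5250)/6096 = 729 Ω.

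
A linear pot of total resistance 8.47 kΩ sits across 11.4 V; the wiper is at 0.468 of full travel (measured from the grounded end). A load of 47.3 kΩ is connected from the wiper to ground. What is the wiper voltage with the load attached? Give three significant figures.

The wiper splits the pot into (1−α)R = 4.506 kΩ above and αR = 3.964 kΩ below.
Lower section ‖ load = 3.657 kΩ.
V_wiper = 11.4 × 3.657/(4.506 + 3.657) = 5.11 V.

V ≈ 5.11 V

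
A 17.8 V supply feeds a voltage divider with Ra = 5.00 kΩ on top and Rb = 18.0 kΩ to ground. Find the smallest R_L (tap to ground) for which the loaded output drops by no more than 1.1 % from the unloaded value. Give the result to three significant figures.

R_L(min) ≈ 352 kΩ

Output resistance R_th = Ra‖Rb = (5.00 × 18.0)/23.00 = 3.913 kΩ.
The fractional drop is R_th/(R_th + R_L); requiring this ≤ 0.0110 gives R_L ≥ R_th(1/0.0110 − 1) = 3.913 × 89.91 = 352 kΩ.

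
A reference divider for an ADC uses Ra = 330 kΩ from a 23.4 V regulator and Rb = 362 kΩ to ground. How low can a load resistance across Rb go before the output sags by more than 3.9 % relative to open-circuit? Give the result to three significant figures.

Output resistance R_th = Ra‖Rb = (330 × 362)/692.0 = 172.6 kΩ.
The fractional drop is R_th/(R_th + R_L); requiring this ≤ 0.0390 gives R_L ≥ R_th(1/0.0390 − 1) = 172.6 × 24.64 = 4.25 MΩ.

R_L(min) ≈ 4.25 MΩ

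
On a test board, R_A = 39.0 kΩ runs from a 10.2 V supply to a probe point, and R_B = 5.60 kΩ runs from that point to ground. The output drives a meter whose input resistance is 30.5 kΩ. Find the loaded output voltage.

The load sits in parallel with R_B: R_B‖R_L = (5.60 × 30.5) / (5.60 + 30.5) = 4.731 kΩ.
V_out = 10.2 × 4.731 / (39.0 + 4.731) = 10.2 × 4.731/43.73 = 1.10 V.
(Unloaded it would have been 1.28 V.)

V_out ≈ 1.10 V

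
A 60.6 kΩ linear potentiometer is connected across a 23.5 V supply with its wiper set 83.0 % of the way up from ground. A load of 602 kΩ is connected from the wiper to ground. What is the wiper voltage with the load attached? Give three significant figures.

The wiper splits the pot into (1−α)R = 10.30 kΩ above and αR = 50.30 kΩ below.
Lower section ‖ load = 46.42 kΩ.
V_wiper = 23.5 × 46.42/(10.30 + 46.42) = 19.2 V.

V ≈ 19.2 V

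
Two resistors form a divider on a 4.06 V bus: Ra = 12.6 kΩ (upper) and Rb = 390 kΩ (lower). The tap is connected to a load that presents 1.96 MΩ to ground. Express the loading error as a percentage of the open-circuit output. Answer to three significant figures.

0.619 %

The divider's output (Thévenin) resistance is Ra‖Rb = 12.21 kΩ.
Fractional drop under load = R_th/(R_th + R_L) = 12.21 / (12.21 + 1960) = 0.006189.
So the output falls by 0.619 %.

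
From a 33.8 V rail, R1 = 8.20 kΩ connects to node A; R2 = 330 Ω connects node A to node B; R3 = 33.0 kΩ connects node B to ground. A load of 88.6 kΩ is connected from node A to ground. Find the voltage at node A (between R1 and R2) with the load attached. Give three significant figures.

Below node A the series string R2+R3 = 33330 Ω sits in parallel with the 88600 Ω load: 24220 Ω.
V_A = 33.8 × 24220/(8200 + 24220) = 25.3 V.

V ≈ 25.3 V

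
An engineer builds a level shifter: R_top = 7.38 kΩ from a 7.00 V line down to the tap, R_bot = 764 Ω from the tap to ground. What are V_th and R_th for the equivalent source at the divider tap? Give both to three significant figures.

V_th is the open-circuit tap voltage: 7.00 × 764/(7380 + 764) = 0.657 V.
With the supply zeroed, R_top and R_bot appear in parallel from the tap: R_th = R_top‖R_bot = (7380 × 764)/8144 = 692 Ω.

V_th = 0.657 V, R_th = 692 Ω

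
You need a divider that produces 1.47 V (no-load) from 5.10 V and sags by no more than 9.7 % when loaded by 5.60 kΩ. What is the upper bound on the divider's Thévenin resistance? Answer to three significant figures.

Loading drop = R_th/(R_th + R_L) ≤ 0.0970, so R_th ≤ R_L · ε/(1−ε) = 5.60 kΩ × 0.0970/0.9030 = 602 Ω.

R_th ≤ 602 Ω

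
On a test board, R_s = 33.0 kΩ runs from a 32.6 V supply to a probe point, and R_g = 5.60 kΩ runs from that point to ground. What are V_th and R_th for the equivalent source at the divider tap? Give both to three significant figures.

V_th is the open-circuit tap voltage: 32.6 × 5.60/(33.0 + 5.60) = 4.73 V.
With the supply zeroed, R_s and R_g appear in parallel from the tap: R_th = R_s‖R_g = (33.0 × 5.60)/38.60 = 4.79 kΩ.

V_th = 4.73 V, R_th = 4.79 kΩ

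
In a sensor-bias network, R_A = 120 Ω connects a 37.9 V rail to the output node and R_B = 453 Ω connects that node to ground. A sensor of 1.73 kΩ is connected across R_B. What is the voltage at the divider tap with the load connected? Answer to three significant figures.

V_out ≈ 28.4 V

The load sits in parallel with R_B: R_B‖R_L = (453 × 1730) / (453 + 1730) = 359.0 Ω.
V_out = 37.9 × 359.0 / (120 + 359.0) = 37.9 × 359.0/479.0 = 28.4 V.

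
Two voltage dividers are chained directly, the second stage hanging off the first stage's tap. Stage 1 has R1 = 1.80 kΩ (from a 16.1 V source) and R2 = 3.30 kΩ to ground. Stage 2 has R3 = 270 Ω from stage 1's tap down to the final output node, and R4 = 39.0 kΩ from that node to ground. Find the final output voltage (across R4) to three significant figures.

Stage 2 presents R3+R4 = 39270 Ω as a load on stage 1's tap.
Stage 1's lower leg becomes R2‖(R3+R4) = 3044 Ω, so V_mid = 16.1 × 3044/4844 = 10.12 V.
Stage 2 is itself unloaded: V_out = V_mid × R4/(R3+R4) = 10.12 × 39000/39270 = 10.0 V.

V_out ≈ 10.0 V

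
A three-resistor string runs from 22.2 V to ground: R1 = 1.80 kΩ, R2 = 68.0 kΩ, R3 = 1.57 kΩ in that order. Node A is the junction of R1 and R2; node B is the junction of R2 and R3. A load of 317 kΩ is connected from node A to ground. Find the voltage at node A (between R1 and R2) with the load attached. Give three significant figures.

Below node A the series string R2+R3 = 69.57 kΩ sits in parallel with the 317 kΩ load: 57.05 kΩ.
V_A = 22.2 × 57.05/(1.80 + 57.05) = 21.5 V.

V ≈ 21.5 V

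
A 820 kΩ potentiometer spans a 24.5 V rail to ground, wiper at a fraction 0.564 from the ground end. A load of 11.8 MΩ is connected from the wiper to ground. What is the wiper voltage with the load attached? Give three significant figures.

V ≈ 13.6 V

The wiper splits the pot into (1−α)R = 357.5 kΩ above and αR = 462.5 kΩ below.
Lower section ‖ load = 445.0 kΩ.
V_wiper = 24.5 × 445.0/(357.5 + 445.0) = 13.6 V.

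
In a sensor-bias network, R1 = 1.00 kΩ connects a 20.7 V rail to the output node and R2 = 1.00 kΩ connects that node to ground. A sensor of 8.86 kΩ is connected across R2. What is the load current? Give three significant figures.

R2‖R_L = 0.8986 kΩ; V_out = 20.7 × 0.8986/1.899 = 9.797 V.
I_L = V_out / R_L = 9.797 / 8.86 kΩ = 1.11 mA.

I_L ≈ 1.11 mA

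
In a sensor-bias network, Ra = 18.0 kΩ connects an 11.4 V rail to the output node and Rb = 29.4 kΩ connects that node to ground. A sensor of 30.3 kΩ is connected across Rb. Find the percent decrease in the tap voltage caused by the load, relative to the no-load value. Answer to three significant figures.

26.9 %

Unloaded V = 11.4 × 29.4/47.40 = 7.071 V.
Loaded: Rb‖R_L = 14.92 kΩ, giving V = 11.4 × 14.92/32.92 = 5.167 V.
Drop = (7.071 − 5.167) / 7.071 = 26.9 %.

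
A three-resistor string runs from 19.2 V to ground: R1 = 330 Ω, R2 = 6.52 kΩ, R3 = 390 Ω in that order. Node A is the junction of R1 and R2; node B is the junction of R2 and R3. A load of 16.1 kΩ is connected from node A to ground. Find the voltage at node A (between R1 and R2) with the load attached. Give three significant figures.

V ≈ 18.0 V

Below node A the series string R2+R3 = 6910 Ω sits in parallel with the 16100 Ω load: 4835 Ω.
V_A = 19.2 × 4835/(330 + 4835) = 18.0 V.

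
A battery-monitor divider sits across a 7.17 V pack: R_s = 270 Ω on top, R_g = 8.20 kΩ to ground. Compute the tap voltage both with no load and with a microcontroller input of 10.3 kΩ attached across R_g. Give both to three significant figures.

Unloaded: 6.94 V; loaded: 6.77 V

Open-circuit: V = 7.17 × 8200/(270 + 8200) = 6.94 V.
With the load, R_g becomes R_g‖R_L = 4565 Ω, so V = 7.17 × 4565/4835 = 6.77 V.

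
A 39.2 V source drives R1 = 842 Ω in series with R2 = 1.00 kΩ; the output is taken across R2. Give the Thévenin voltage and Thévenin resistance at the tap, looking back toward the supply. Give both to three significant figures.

V_th is the open-circuit tap voltage: 39.2 × 1000/(842 + 1000) = 21.3 V.
With the supply zeroed, R1 and R2 appear in parallel from the tap: R_th = R1‖R2 = (842 × 1000)/1842 = 457 Ω.

V_th = 21.3 V, R_th = 457 Ω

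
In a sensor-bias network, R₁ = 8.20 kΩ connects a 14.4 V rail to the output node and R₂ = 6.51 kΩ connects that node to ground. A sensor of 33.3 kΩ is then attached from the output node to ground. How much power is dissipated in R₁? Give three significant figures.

P ≈ 9.13 mW

Total resistance from the source is R₁ + (R₂‖R_L) = 13.65 kΩ, so I = 14.4/13.65 kΩ = 1.055 mA.
P = I²·R₁ = (1.055 mA)² × 8.20 kΩ = 9.13 mW.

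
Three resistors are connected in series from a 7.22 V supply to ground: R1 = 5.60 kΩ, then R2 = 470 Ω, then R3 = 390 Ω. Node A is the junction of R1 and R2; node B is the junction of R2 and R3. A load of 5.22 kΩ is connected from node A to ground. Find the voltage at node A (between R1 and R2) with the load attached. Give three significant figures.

Below node A the series string R2+R3 = 860.0 Ω sits in parallel with the 5220 Ω load: 738.4 Ω.
V_A = 7.22 × 738.4/(5600 + 738.4) = 0.841 V.

V ≈ 0.841 V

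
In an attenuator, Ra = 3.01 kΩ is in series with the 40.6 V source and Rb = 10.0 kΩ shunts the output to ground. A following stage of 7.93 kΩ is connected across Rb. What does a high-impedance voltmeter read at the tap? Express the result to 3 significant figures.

The load sits in parallel with Rb: Rb‖R_L = (10.0 × 7.93) / (10.0 + 7.93) = 4.423 kΩ.
V_out = 40.6 × 4.423 / (3.01 + 4.423) = 40.6 × 4.423/7.433 = 24.2 V.

V_out ≈ 24.2 V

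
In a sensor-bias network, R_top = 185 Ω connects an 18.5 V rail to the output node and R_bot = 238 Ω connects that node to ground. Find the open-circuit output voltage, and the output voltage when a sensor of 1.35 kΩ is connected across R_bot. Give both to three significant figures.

Open-circuit: V = 18.5 × 238/(185 + 238) = 10.4 V.
With the load, R_bot becomes R_bot‖R_L = 202.3 Ω, so V = 18.5 × 202.3/387.3 = 9.66 V.

Unloaded: 10.4 V; loaded: 9.66 V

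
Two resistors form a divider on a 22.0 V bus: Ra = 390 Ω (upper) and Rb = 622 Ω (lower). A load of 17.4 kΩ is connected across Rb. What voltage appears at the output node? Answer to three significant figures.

The load sits in parallel with Rb: Rb‖R_L = (622 × 17400) / (622 + 17400) = 600.5 Ω.
V_out = 22.0 × 600.5 / (390 + 600.5) = 22.0 × 600.5/990.5 = 13.3 V.

V_out ≈ 13.3 V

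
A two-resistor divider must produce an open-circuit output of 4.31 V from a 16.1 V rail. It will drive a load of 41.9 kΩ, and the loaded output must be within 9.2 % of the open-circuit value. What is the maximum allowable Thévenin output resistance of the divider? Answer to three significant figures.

Loading drop = R_th/(R_th + R_L) ≤ 0.0920, so R_th ≤ R_L · ε/(1−ε) = 41.9 kΩ × 0.0920/0.9080 = 4.25 kΩ.

R_th ≤ 4.25 kΩ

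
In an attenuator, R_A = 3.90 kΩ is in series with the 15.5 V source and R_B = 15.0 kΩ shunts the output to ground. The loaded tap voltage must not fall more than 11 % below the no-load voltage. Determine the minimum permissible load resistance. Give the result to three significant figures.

Output resistance R_th = R_A‖R_B = (3.90 × 15.0)/18.90 = 3.095 kΩ.
The fractional drop is R_th/(R_th + R_L); requiring this ≤ 0.110 gives R_L ≥ R_th(1/0.110 − 1) = 3.095 × 8.091 = 25.0 kΩ.

R_L(min) ≈ 25.0 kΩ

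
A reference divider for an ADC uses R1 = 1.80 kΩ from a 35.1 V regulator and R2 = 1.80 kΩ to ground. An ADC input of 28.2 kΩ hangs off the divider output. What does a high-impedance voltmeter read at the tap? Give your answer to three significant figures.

The load sits in parallel with R2: R2‖R_L = (1.80 × 28.2) / (1.80 + 28.2) = 1.692 kΩ.
V_out = 35.1 × 1.692 / (1.80 + 1.692) = 35.1 × 1.692/3.492 = 17.0 V.
(Unloaded it would have been 17.6 V.)

V_out ≈ 17.0 V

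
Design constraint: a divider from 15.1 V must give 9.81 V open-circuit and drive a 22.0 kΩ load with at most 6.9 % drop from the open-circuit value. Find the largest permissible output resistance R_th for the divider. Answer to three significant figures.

Loading drop = R_th/(R_th + R_L) ≤ 0.0690, so R_th ≤ R_L · ε/(1−ε) = 22.0 kΩ × 0.0690/0.9310 = 1.63 kΩ.

R_th ≤ 1.63 kΩ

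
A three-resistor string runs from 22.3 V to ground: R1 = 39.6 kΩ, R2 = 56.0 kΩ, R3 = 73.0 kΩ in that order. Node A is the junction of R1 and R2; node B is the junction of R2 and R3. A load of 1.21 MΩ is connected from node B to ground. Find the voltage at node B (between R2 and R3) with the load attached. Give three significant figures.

At node B, R3 is in parallel with the load: R3‖R_L = 68.85 kΩ.
Below node A the resistance is R2 + (R3‖R_L) = 124.8 kΩ, so V_A = 22.3 × 124.8/164.4 = 16.93 V.
Then V_B = V_A × (R3‖R_L)/(R2 + R3‖R_L) = 16.93 × 68.85/124.8 = 9.34 V.

V ≈ 9.34 V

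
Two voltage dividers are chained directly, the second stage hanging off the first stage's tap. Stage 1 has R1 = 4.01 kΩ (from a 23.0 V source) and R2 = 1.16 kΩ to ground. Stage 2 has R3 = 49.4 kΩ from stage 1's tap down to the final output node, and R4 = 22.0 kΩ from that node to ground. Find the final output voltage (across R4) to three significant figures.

Stage 2 presents R3+R4 = 71.40 kΩ as a load on stage 1's tap.
Stage 1's lower leg becomes R2‖(R3+R4) = 1.141 kΩ, so V_mid = 23.0 × 1.141/5.151 = 5.096 V.
Stage 2 is itself unloaded: V_out = V_mid × R4/(R3+R4) = 5.096 × 22.0/71.40 = 1.57 V.

V_out ≈ 1.57 V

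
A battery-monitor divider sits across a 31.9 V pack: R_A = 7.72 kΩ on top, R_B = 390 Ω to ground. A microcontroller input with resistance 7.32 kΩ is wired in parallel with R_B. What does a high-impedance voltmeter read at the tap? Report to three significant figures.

V_out ≈ 1.46 V

The load sits in parallel with R_B: R_B‖R_L = (390 × 7320) / (390 + 7320) = 370.3 Ω.
V_out = 31.9 × 370.3 / (7720 + 370.3) = 31.9 × 370.3/8090 = 1.46 V.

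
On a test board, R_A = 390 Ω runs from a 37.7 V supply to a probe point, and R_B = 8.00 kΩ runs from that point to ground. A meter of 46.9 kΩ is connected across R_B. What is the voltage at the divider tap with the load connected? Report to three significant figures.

The load sits in parallel with R_B: R_B‖R_L = (8000 × 46900) / (8000 + 46900) = 6834 Ω.
V_out = 37.7 × 6834 / (390 + 6834) = 37.7 × 6834/7224 = 35.7 V.

V_out ≈ 35.7 V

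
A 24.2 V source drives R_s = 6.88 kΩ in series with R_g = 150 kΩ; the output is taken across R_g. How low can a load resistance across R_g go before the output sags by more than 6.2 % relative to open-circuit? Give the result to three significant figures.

Output resistance R_th = R_s‖R_g = (6.88 × 150)/156.9 = 6.578 kΩ.
The fractional drop is R_th/(R_th + R_L); requiring this ≤ 0.0620 gives R_L ≥ R_th(1/0.0620 − 1) = 6.578 × 15.13 = 99.5 kΩ.

R_L(min) ≈ 99.5 kΩ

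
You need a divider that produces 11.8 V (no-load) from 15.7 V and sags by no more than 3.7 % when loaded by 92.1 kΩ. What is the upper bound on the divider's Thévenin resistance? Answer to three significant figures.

R_th ≤ 3.54 kΩ

Loading drop = R_th/(R_th + R_L) ≤ 0.0370, so R_th ≤ R_L · ε/(1−ε) = 92.1 kΩ × 0.0370/0.9630 = 3.54 kΩ.
(Any R1, R2 with R2/(R1+R2) = 0.752 and R1‖R2 ≤ 3.54 kΩ will meet the spec.)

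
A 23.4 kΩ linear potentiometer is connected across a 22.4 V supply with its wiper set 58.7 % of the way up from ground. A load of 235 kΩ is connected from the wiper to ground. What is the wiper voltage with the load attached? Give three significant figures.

V ≈ 12.8 V

The wiper splits the pot into (1−α)R = 9.664 kΩ above and αR = 13.74 kΩ below.
Lower section ‖ load = 12.98 kΩ.
V_wiper = 22.4 × 12.98/(9.664 + 12.98) = 12.8 V.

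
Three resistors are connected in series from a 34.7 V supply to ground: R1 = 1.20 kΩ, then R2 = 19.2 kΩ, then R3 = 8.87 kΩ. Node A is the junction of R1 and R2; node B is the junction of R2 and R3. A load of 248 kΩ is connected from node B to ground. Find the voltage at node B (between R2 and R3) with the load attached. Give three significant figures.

V ≈ 10.3 V

At node B, R3 is in parallel with the load: R3‖R_L = 8.564 kΩ.
Below node A the resistance is R2 + (R3‖R_L) = 27.76 kΩ, so V_A = 34.7 × 27.76/28.96 = 33.26 V.
Then V_B = V_A × (R3‖R_L)/(R2 + R3‖R_L) = 33.26 × 8.564/27.76 = 10.3 V.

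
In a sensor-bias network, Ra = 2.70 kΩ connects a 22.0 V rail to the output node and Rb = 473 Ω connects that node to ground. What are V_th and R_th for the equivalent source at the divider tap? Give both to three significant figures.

V_th is the open-circuit tap voltage: 22.0 × 473/(2700 + 473) = 3.28 V.
With the supply zeroed, Ra and Rb appear in parallel from the tap: R_th = Ra‖Rb = (2700 × 473)/3173 = 402 Ω.

V_th = 3.28 V, R_th = 402 Ω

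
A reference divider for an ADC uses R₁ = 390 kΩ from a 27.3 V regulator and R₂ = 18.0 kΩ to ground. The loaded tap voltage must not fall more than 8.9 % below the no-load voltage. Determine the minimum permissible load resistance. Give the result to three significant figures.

Output resistance R_th = R₁‖R₂ = (390 × 18.0)/408.0 = 17.21 kΩ.
The fractional drop is R_th/(R_th + R_L); requiring this ≤ 0.0890 gives R_L ≥ R_th(1/0.0890 − 1) = 17.21 × 10.24 = 176 kΩ.

R_L(min) ≈ 176 kΩ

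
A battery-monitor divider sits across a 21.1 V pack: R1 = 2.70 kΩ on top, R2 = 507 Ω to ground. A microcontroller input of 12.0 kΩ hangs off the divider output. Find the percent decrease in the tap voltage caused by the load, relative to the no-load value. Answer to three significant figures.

3.43 %

The divider's output (Thévenin) resistance is R1‖R2 = 426.8 Ω.
Fractional drop under load = R_th/(R_th + R_L) = 426.8 / (426.8 + 12000) = 0.03435.
So the output falls by 3.43 %.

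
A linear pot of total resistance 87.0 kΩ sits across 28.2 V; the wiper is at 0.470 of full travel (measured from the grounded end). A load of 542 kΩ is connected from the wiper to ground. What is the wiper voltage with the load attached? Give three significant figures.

The wiper splits the pot into (1−α)R = 46.11 kΩ above and αR = 40.89 kΩ below.
Lower section ‖ load = 38.02 kΩ.
V_wiper = 28.2 × 38.02/(46.11 + 38.02) = 12.7 V.

V ≈ 12.7 V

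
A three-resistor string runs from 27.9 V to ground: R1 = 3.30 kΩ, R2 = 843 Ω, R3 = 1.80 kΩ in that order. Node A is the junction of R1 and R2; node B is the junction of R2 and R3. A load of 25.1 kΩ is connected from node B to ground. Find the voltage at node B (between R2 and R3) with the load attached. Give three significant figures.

At node B, R3 is in parallel with the load: R3‖R_L = 1680 Ω.
Below node A the resistance is R2 + (R3‖R_L) = 2523 Ω, so V_A = 27.9 × 2523/5823 = 12.09 V.
Then V_B = V_A × (R3‖R_L)/(R2 + R3‖R_L) = 12.09 × 1680/2523 = 8.05 V.

V ≈ 8.05 V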